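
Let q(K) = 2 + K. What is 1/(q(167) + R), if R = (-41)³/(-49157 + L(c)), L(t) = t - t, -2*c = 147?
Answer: 49157/8376454 ≈ 0.0058685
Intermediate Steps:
c = -147/2 (c = -½*147 = -147/2 ≈ -73.500)
L(t) = 0
R = 68921/49157 (R = (-41)³/(-49157 + 0) = -68921/(-49157) = -68921*(-1/49157) = 68921/49157 ≈ 1.4021)
1/(q(167) + R) = 1/((2 + 167) + 68921/49157) = 1/(169 + 68921/49157) = 1/(8376454/49157) = 49157/8376454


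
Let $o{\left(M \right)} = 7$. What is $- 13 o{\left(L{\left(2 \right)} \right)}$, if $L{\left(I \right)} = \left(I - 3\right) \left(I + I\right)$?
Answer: $-91$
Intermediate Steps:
$L{\left(I \right)} = 2 I \left(-3 + I\right)$ ($L{\left(I \right)} = \left(-3 + I\right) 2 I = 2 I \left(-3 + I\right)$)
$- 13 o{\left(L{\left(2 \right)} \right)} = \left(-13\right) 7 = -91$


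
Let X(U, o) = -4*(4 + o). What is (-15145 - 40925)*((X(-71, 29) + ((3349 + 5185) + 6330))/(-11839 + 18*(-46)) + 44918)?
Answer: -31901675454180/12667 ≈ -2.5185e+9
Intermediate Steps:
X(U, o) = -16 - 4*o
(-15145 - 40925)*((X(-71, 29) + ((3349 + 5185) + 6330))/(-11839 + 18*(-46)) + 44918) = (-15145 - 40925)*(((-16 - 4*29) + ((3349 + 5185) + 6330))/(-11839 + 18*(-46)) + 44918) = -56070*(((-16 - 116) + (8534 + 6330))/(-11839 - 828) + 44918) = -56070*((-132 + 14864)/(-12667) + 44918) = -56070*(14732*(-1/12667) + 44918) = -56070*(-14732/12667 + 44918) = -56070*568961574/12667 = -31901675454180/12667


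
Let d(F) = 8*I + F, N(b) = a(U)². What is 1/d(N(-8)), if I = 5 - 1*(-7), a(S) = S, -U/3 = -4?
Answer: 1/240 ≈ 0.0041667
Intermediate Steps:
U = 12 (U = -3*(-4) = 12)
I = 12 (I = 5 + 7 = 12)
N(b) = 144 (N(b) = 12² = 144)
d(F) = 96 + F (d(F) = 8*12 + F = 96 + F)
1/d(N(-8)) = 1/(96 + 144) = 1/240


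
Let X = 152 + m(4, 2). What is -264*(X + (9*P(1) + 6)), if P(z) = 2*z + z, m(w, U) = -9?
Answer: -46464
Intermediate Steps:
P(z) = 3*z
X = 143 (X = 152 - 9 = 143)
-264*(X + (9*P(1) + 6)) = -264*(143 + (9*(3*1) + 6)) = -264*(143 + (9*3 + 6)) = -264*(143 + (27 + 6)) = -264*(143 + 33) = -264*176 = -46464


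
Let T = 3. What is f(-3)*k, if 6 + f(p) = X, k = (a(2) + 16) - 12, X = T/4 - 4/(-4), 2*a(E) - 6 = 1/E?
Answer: -493/16 ≈ -30.813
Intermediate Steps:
a(E) = 3 + 1/(2*E) (a(E) = 3 + (1/E)/2 = 3 + 1/(2*E))
X = 7/4 (X = 3/4 - 4/(-4) = 3*(¼) - 4*(-¼) = ¾ + 1 = 7/4 ≈ 1.7500)
k = 29/4 (k = ((3 + (½)/2) + 16) - 12 = ((3 + (½)*(½)) + 16) - 12 = ((3 + ¼) + 16) - 12 = (13/4 + 16) - 12 = 77/4 - 12 = 29/4 ≈ 7.2500)
f(p) = -17/4 (f(p) = -6 + 7/4 = -17/4)
f(-3)*k = -17/4*29/4 = -493/16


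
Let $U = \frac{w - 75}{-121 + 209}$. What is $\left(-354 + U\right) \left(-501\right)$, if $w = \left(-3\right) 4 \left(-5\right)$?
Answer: $\frac{15614667}{88} \approx 1.7744 \cdot 10^{5}$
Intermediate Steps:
$w = 60$ ($w = \left(-12\right) \left(-5\right) = 60$)
$U = - \frac{15}{88}$ ($U = \frac{60 - 75}{-121 + 209} = - \frac{15}{88} \approx -0.17045$)
$\left(-354 + U\right) \left(-501\right) = \left(-354 - \frac{15}{88}\right) \left(-501\right) = \left(- \frac{31167}{88}\right) \left(-501\right) = \frac{15614667}{88}$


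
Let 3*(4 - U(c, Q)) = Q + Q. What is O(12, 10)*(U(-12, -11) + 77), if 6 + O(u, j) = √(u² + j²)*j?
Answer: -530 + 5300*√61/3 ≈ 13268.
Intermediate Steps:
U(c, Q) = 4 - 2*Q/3 (U(c, Q) = 4 - (Q + Q)/3 = 4 - 2*Q/3)
O(u, j) = -6 + j*√(j² + u²) (O(u, j) = -6 + √(u² + j²)*j = -6 + √(j² + u²)*j = -6 + j*√(j² + u²))
O(12, 10)*(U(-12, -11) + 77) = (-6 + 10*√(10² + 12²))*((4 - ⅔*(-11)) + 77) = (-6 + 10*√(100 + 144))*((4 + 22/3) + 77) = (-6 + 10*√244)*(34/3 + 77) = (-6 + 10*(2*√61))*(265/3) = (-6 + 20*√61)*(265/3) = -530 + 5300*√61/3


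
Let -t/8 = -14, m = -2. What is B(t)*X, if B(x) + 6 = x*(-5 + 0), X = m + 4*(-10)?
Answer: 23772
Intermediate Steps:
t = 112 (t = -8*(-14) = 112)
X = -42 (X = -2 + 4*(-10) = -2 - 40 = -42)
B(x) = -6 - 5*x (B(x) = -6 + x*(-5 + 0) = -6 + x*(-5) = -6 - 5*x)
B(t)*X = (-6 - 5*112)*(-42) = (-6 - 560)*(-42) = -566*(-42) = 23772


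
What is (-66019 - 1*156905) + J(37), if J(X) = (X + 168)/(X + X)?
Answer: -16496171/74 ≈ -2.2292e+5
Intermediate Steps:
J(X) = (168 + X)/(2*X) (J(X) = (168 + X)/((2*X)) = (168 + X)*(1/(2*X)) = (168 + X)/(2*X))
(-66019 - 1*156905) + J(37) = (-66019 - 1*156905) + (½)*(168 + 37)/37 = (-66019 - 156905) + (½)*(1/37)*205 = -222924 + 205/74 = -16496171/74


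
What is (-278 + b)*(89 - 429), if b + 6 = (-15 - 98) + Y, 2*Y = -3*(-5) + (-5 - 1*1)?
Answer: 133450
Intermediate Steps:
Y = 9/2 (Y = (-3*(-5) + (-5 - 1*1))/2 = (15 + (-5 - 1))/2 = (15 - 6)/2 = (½)*9 = 9/2 ≈ 4.5000)
b = -229/2 (b = -6 + ((-15 - 98) + 9/2) = -6 + (-113 + 9/2) = -6 - 217/2 = -229/2 ≈ -114.50)
(-278 + b)*(89 - 429) = (-278 - 229/2)*(89 - 429) = -785/2*(-340) = 133450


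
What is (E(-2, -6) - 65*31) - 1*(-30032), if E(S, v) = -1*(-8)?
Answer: 28025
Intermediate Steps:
E(S, v) = 8
(E(-2, -6) - 65*31) - 1*(-30032) = (8 - 65*31) - 1*(-30032) = (8 - 2015) + 30032 = -2007 + 30032 = 28025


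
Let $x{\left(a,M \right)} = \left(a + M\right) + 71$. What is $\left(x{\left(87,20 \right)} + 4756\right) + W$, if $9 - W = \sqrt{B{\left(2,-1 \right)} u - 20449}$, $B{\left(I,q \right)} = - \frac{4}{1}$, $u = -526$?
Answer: $4943 - i \sqrt{18345} \approx 4943.0 - 135.44 i$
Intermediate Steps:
$B{\left(I,q \right)} = -4$ ($B{\left(I,q \right)} = \left(-4\right) 1 = -4$)
$x{\left(a,M \right)} = 71 + M + a$ ($x{\left(a,M \right)} = \left(M + a\right) + 71 = 71 + M + a$)
$W = 9 - i \sqrt{18345}$ ($W = 9 - \sqrt{\left(-4\right) \left(-526\right) - 20449} = 9 - \sqrt{2104 - 20449} = 9 - \sqrt{-18345} = 9 - i \sqrt{18345} \approx 9.0 - 135.44 i$)
$\left(x{\left(87,20 \right)} + 4756\right) + W = \left(\left(71 + 20 + 87\right) + 4756\right) + \left(9 - i \sqrt{18345}\right) = \left(178 + 4756\right) + \left(9 - i \sqrt{18345}\right) = 4934 + \left(9 - i \sqrt{18345}\right) = 4943 - i \sqrt{18345}$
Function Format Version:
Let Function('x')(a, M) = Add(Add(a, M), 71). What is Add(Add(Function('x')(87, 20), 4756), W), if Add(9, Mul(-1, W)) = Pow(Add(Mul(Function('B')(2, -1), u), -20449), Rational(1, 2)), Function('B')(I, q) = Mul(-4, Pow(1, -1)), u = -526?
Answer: Add(4943, Mul(-1, I, Pow(18345, Rational(1, 2)))) ≈ Add(4943.0, Mul(-135.44, I))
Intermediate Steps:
Function('B')(I, q) = -4 (Function('B')(I, q) = Mul(-4, 1) = -4)
Function('x')(a, M) = Add(71, M, a) (Function('x')(a, M) = Add(Add(M, a), 71) = Add(71, M, a))
W = Add(9, Mul(-1, I, Pow(18345, Rational(1, 2)))) (W = Add(9, Mul(-1, Pow(Add(Mul(-4, -526), -20449), Rational(1, 2)))) = Add(9, Mul(-1, Pow(Add(2104, -20449), Rational(1, 2)))) = Add(9, Mul(-1, Pow(-18345, Rational(1, 2)))) = Add(9, Mul(-1, Mul(I, Pow(18345, Rational(1, 2))))) = Add(9, Mul(-1, I, Pow(18345, Rational(1, 2)))) ≈ Add(9.0000, Mul(-135.44, I)))
Add(Add(Function('x')(87, 20), 4756), W) = Add(Add(Add(71, 20, 87), 4756), Add(9, Mul(-1, I, Pow(18345, Rational(1, 2))))) = Add(Add(178, 4756), Add(9, Mul(-1, I, Pow(18345, Rational(1, 2))))) = Add(4934, Add(9, Mul(-1, I, Pow(18345, Rational(1, 2))))) = Add(4943, Mul(-1, I, Pow(18345, Rational(1, 2))))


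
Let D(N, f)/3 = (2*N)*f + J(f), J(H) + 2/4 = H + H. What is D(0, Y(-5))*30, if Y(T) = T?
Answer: -945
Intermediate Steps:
J(H) = -½ + 2*H (J(H) = -½ + (H + H) = -½ + 2*H)
D(N, f) = -3/2 + 6*f + 6*N*f (D(N, f) = 3*((2*N)*f + (-½ + 2*f)) = 3*(2*N*f + (-½ + 2*f)) = 3*(-½ + 2*f + 2*N*f) = -3/2 + 6*f + 6*N*f)
D(0, Y(-5))*30 = (-3/2 + 6*(-5) + 6*0*(-5))*30 = (-3/2 - 30 + 0)*30 = -63/2*30 = -945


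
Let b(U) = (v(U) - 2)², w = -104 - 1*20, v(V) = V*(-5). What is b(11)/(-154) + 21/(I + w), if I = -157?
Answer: -916203/43274 ≈ -21.172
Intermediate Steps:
v(V) = -5*V
w = -124 (w = -104 - 20 = -124)
b(U) = (-2 - 5*U)² (b(U) = (-5*U - 2)² = (-2 - 5*U)²)
b(11)/(-154) + 21/(I + w) = (2 + 5*11)²/(-154) + 21/(-157 - 124) = (2 + 55)²*(-1/154) + 21/(-281) = 57²*(-1/154) + 21*(-1/281) = 3249*(-1/154) - 21/281 = -3249/154 - 21/281 = -916203/43274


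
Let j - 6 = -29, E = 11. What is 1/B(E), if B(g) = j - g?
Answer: -1/34 ≈ -0.029412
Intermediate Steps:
j = -23 (j = 6 - 29 = -23)
B(g) = -23 - g
1/B(E) = 1/(-23 - 1*11) = 1/(-23 - 11) = 1/(-34) = -1/34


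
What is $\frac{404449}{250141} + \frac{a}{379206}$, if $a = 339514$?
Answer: $\frac{119147929484}{47427484023} \approx 2.5122$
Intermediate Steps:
$\frac{404449}{250141} + \frac{a}{379206} = \frac{404449}{250141} + \frac{339514}{379206} = 404449 \cdot \frac{1}{250141} + 339514 \cdot \frac{1}{379206} = \frac{404449}{250141} + \frac{169757}{189603} = \frac{119147929484}{47427484023}$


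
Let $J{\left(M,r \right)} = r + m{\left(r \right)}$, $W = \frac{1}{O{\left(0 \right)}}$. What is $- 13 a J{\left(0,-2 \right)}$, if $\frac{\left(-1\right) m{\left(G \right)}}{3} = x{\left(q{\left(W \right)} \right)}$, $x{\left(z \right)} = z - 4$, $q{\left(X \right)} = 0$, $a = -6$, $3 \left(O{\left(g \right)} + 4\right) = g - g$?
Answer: $780$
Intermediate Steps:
$O{\left(g \right)} = -4$ ($O{\left(g \right)} = -4 + \frac{g - g}{3} = -4 + \frac{1}{3} \cdot 0 = -4 + 0 = -4$)
$W = - \frac{1}{4}$ ($W = \frac{1}{-4} = - \frac{1}{4} \approx -0.25$)
$x{\left(z \right)} = -4 + z$ ($x{\left(z \right)} = z - 4 = -4 + z$)
$m{\left(G \right)} = 12$ ($m{\left(G \right)} = - 3 \left(-4 + 0\right) = \left(-3\right) \left(-4\right) = 12$)
$J{\left(M,r \right)} = 12 + r$ ($J{\left(M,r \right)} = r + 12 = 12 + r$)
$- 13 a J{\left(0,-2 \right)} = \left(-13\right) \left(-6\right) \left(12 - 2\right) = 78 \cdot 10 = 780$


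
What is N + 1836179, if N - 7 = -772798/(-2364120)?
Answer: 2170482409559/1182060 ≈ 1.8362e+6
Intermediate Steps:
N = 8660819/1182060 (N = 7 - 772798/(-2364120) = 7 - 772798*(-1/2364120) = 7 + 386399/1182060 = 8660819/1182060 ≈ 7.3269)
N + 1836179 = 8660819/1182060 + 1836179 = 2170482409559/1182060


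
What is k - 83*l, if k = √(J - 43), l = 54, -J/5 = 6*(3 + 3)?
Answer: -4482 + I*√223 ≈ -4482.0 + 14.933*I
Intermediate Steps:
J = -180 (J = -30*(3 + 3) = -30*6 = -5*36 = -180)
k = I*√223 (k = √(-180 - 43) = √(-223) = I*√223 ≈ 14.933*I)
k - 83*l = I*√223 - 83*54 = I*√223 - 4482 = -4482 + I*√223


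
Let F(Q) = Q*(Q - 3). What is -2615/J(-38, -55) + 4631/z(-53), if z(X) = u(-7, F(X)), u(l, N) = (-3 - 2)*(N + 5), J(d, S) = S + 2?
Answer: 38626532/787845 ≈ 49.028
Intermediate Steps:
J(d, S) = 2 + S
F(Q) = Q*(-3 + Q)
u(l, N) = -25 - 5*N (u(l, N) = -5*(5 + N) = -25 - 5*N)
z(X) = -25 - 5*X*(-3 + X)
-2615/J(-38, -55) + 4631/z(-53) = -2615/(2 - 55) + 4631/(-25 - 5*(-53)*(-3 - 53)) = -2615/(-53) + 4631/(-25 - 5*(-53)*(-56)) = -2615*(-1/53) + 4631/(-25 - 14840) = 2615/53 + 4631/(-14865) = 2615/53 + 4631*(-1/14865) = 2615/53 - 4631/14865 = 38626532/787845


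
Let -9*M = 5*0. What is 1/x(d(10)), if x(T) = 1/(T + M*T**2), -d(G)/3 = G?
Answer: -30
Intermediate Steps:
d(G) = -3*G
M = 0 (M = -5*0/9 = -1/9*0 = 0)
x(T) = 1/T (x(T) = 1/(T + 0*T**2) = 1/(T + 0) = 1/T)
1/x(d(10)) = 1/(1/(-3*10)) = 1/(1/(-30)) = 1/(-1/30) = -30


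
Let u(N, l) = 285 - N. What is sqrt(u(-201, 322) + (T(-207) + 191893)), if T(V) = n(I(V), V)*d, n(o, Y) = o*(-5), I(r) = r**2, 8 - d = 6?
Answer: I*sqrt(236111) ≈ 485.91*I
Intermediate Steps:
d = 2 (d = 8 - 1*6 = 8 - 6 = 2)
n(o, Y) = -5*o
T(V) = -10*V**2 (T(V) = -5*V**2*2 = -10*V**2)
sqrt(u(-201, 322) + (T(-207) + 191893)) = sqrt((285 - 1*(-201)) + (-10*(-207)**2 + 191893)) = sqrt((285 + 201) + (-10*42849 + 191893)) = sqrt(486 + (-428490 + 191893)) = sqrt(486 - 236597) = sqrt(-236111) = I*sqrt(236111)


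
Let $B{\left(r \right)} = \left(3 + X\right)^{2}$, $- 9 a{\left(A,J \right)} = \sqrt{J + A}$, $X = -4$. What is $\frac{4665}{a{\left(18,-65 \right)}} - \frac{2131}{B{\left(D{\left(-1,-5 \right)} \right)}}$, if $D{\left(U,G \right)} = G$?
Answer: $-2131 + \frac{41985 i \sqrt{47}}{47} \approx -2131.0 + 6124.1 i$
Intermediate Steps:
$a{\left(A,J \right)} = - \frac{\sqrt{A + J}}{9}$ ($a{\left(A,J \right)} = - \frac{\sqrt{J + A}}{9} = - \frac{\sqrt{A + J}}{9}$)
$B{\left(r \right)} = 1$ ($B{\left(r \right)} = \left(3 - 4\right)^{2} = \left(-1\right)^{2} = 1$)
$\frac{4665}{a{\left(18,-65 \right)}} - \frac{2131}{B{\left(D{\left(-1,-5 \right)} \right)}} = \frac{4665}{\left(- \frac{1}{9}\right) \sqrt{18 - 65}} - \frac{2131}{1} = \frac{4665}{\left(- \frac{1}{9}\right) \sqrt{-47}} - 2131 = \frac{4665}{\left(- \frac{1}{9}\right) i \sqrt{47}} - 2131 = 4665 \frac{9 i \sqrt{47}}{47} - 2131 = \frac{41985 i \sqrt{47}}{47} - 2131 = -2131 + \frac{41985 i \sqrt{47}}{47}$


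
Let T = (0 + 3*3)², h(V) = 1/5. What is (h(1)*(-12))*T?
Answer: -972/5 ≈ -194.40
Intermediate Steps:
h(V) = ⅕
T = 81 (T = (0 + 9)² = 9² = 81)
(h(1)*(-12))*T = ((⅕)*(-12))*81 = -12/5*81 = -972/5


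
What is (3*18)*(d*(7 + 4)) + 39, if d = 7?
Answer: 4197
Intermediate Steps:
(3*18)*(d*(7 + 4)) + 39 = (3*18)*(7*(7 + 4)) + 39 = 54*(7*11) + 39 = 54*77 + 39 = 4158 + 39 = 4197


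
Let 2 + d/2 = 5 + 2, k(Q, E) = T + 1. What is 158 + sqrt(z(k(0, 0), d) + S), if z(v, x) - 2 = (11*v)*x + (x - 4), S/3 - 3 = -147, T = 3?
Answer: 162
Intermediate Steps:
S = -432 (S = 9 + 3*(-147) = 9 - 441 = -432)
k(Q, E) = 4 (k(Q, E) = 3 + 1 = 4)
d = 10 (d = -4 + 2*(5 + 2) = -4 + 2*7 = -4 + 14 = 10)
z(v, x) = -2 + x + 11*v*x (z(v, x) = 2 + ((11*v)*x + (x - 4)) = 2 + (11*v*x + (-4 + x)) = 2 + (-4 + x + 11*v*x) = -2 + x + 11*v*x)
158 + sqrt(z(k(0, 0), d) + S) = 158 + sqrt((-2 + 10 + 11*4*10) - 432) = 158 + sqrt((-2 + 10 + 440) - 432) = 158 + sqrt(448 - 432) = 158 + sqrt(16) = 158 + 4 = 162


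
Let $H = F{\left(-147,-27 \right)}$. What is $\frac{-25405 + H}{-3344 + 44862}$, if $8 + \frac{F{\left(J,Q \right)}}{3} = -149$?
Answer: $- \frac{12938}{20759} \approx -0.62325$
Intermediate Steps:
$F{\left(J,Q \right)} = -471$ ($F{\left(J,Q \right)} = -24 + 3 \left(-149\right) = -24 - 447 = -471$)
$H = -471$
$\frac{-25405 + H}{-3344 + 44862} = \frac{-25405 - 471}{-3344 + 44862} = - \frac{25876}{41518} = \left(-25876\right) \frac{1}{41518} = - \frac{12938}{20759}$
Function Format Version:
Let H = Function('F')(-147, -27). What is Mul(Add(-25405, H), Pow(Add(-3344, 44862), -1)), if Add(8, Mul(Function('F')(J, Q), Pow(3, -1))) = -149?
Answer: Rational(-12938, 20759) ≈ -0.62325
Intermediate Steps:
Function('F')(J, Q) = -471 (Function('F')(J, Q) = Add(-24, Mul(3, -149)) = Add(-24, -447) = -471)
H = -471
Mul(Add(-25405, H), Pow(Add(-3344, 44862), -1)) = Mul(Add(-25405, -471), Pow(Add(-3344, 44862), -1)) = Mul(-25876, Pow(41518, -1)) = Mul(-25876, Rational(1, 41518)) = Rational(-12938, 20759)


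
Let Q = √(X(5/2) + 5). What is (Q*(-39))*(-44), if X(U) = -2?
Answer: 1716*√3 ≈ 2972.2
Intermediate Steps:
Q = √3 (Q = √(-2 + 5) = √3 ≈ 1.7320)
(Q*(-39))*(-44) = (√3*(-39))*(-44) = -39*√3*(-44) = 1716*√3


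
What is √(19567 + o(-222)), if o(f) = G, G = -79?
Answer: 4*√1218 ≈ 139.60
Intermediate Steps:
o(f) = -79
√(19567 + o(-222)) = √(19567 - 79) = √19488 = 4*√1218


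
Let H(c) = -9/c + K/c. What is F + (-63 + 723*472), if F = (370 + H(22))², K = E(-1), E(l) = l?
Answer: 57808578/121 ≈ 4.7776e+5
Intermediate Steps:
K = -1
H(c) = -10/c (H(c) = -9/c - 1/c = -10/c)
F = 16524225/121 (F = (370 - 10/22)² = (370 - 10*1/22)² = (370 - 5/11)² = (4065/11)² = 16524225/121 ≈ 1.3656e+5)
F + (-63 + 723*472) = 16524225/121 + (-63 + 723*472) = 16524225/121 + (-63 + 341256) = 16524225/121 + 341193 = 57808578/121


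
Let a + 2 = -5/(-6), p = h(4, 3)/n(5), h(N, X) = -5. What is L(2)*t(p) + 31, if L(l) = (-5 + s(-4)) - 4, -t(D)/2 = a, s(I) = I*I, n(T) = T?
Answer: 142/3 ≈ 47.333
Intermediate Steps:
s(I) = I**2
p = -1 (p = -5/5 = -5*1/5 = -1)
a = -7/6 (a = -2 - 5/(-6) = -2 - 5*(-1/6) = -2 + 5/6 = -7/6 ≈ -1.1667)
t(D) = 7/3 (t(D) = -2*(-7/6) = 7/3)
L(l) = 7 (L(l) = (-5 + (-4)**2) - 4 = (-5 + 16) - 4 = 11 - 4 = 7)
L(2)*t(p) + 31 = 7*(7/3) + 31 = 49/3 + 31 = 142/3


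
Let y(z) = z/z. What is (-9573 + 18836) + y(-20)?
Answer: 9264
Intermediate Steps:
y(z) = 1
(-9573 + 18836) + y(-20) = (-9573 + 18836) + 1 = 9263 + 1 = 9264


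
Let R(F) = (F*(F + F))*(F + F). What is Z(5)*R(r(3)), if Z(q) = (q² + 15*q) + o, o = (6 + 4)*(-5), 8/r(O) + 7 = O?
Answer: -1600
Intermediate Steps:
r(O) = 8/(-7 + O)
o = -50 (o = 10*(-5) = -50)
Z(q) = -50 + q² + 15*q (Z(q) = (q² + 15*q) - 50 = -50 + q² + 15*q)
R(F) = 4*F³ (R(F) = (F*(2*F))*(2*F) = (2*F²)*(2*F) = 4*F³)
Z(5)*R(r(3)) = (-50 + 5² + 15*5)*(4*(8/(-7 + 3))³) = (-50 + 25 + 75)*(4*(8/(-4))³) = 50*(4*(8*(-¼))³) = 50*(4*(-2)³) = 50*(4*(-8)) = 50*(-32) = -1600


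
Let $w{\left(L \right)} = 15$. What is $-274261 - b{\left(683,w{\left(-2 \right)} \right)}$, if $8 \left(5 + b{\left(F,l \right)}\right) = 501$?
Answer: $- \frac{2194549}{8} \approx -2.7432 \cdot 10^{5}$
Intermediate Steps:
$b{\left(F,l \right)} = \frac{461}{8}$ ($b{\left(F,l \right)} = -5 + \frac{1}{8} \cdot 501 = -5 + \frac{501}{8} = \frac{461}{8}$)
$-274261 - b{\left(683,w{\left(-2 \right)} \right)} = -274261 - \frac{461}{8} = - \frac{2194549}{8}$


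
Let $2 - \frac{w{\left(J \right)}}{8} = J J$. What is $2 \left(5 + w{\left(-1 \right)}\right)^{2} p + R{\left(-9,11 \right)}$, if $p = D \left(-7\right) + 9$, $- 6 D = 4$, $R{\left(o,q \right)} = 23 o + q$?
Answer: $\frac{13270}{3} \approx 4423.3$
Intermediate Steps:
$w{\left(J \right)} = 16 - 8 J^{2}$ ($w{\left(J \right)} = 16 - 8 J J = 16 - 8 J^{2}$)
$R{\left(o,q \right)} = q + 23 o$
$D = - \frac{2}{3}$ ($D = \left(- \frac{1}{6}\right) 4 = - \frac{2}{3} \approx -0.66667$)
$p = \frac{41}{3}$ ($p = \left(- \frac{2}{3}\right) \left(-7\right) + 9 = \frac{14}{3} + 9 = \frac{41}{3} \approx 13.667$)
$2 \left(5 + w{\left(-1 \right)}\right)^{2} p + R{\left(-9,11 \right)} = 2 \left(5 + \left(16 - 8 \left(-1\right)^{2}\right)\right)^{2} \cdot \frac{41}{3} + \left(11 + 23 \left(-9\right)\right) = 2 \left(5 + \left(16 - 8\right)\right)^{2} \cdot \frac{41}{3} + \left(11 - 207\right) = 2 \left(5 + \left(16 - 8\right)\right)^{2} \cdot \frac{41}{3} - 196 = 2 \left(5 + 8\right)^{2} \cdot \frac{41}{3} - 196 = 2 \cdot 13^{2} \cdot \frac{41}{3} - 196 = 2 \cdot 169 \cdot \frac{41}{3} - 196 = 338 \cdot \frac{41}{3} - 196 = \frac{13858}{3} - 196 = \frac{13270}{3}$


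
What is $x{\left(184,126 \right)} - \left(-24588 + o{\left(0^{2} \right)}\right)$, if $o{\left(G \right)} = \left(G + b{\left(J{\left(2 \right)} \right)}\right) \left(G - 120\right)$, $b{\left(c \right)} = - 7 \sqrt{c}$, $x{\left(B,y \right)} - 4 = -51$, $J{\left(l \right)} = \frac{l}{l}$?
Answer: $23701$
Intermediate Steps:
$J{\left(l \right)} = 1$
$x{\left(B,y \right)} = -47$ ($x{\left(B,y \right)} = 4 - 51 = -47$)
$o{\left(G \right)} = \left(-120 + G\right) \left(-7 + G\right)$ ($o{\left(G \right)} = \left(G - 7 \sqrt{1}\right) \left(G - 120\right) = \left(G - 7\right) \left(-120 + G\right) = \left(-7 + G\right) \left(-120 + G\right) = \left(-120 + G\right) \left(-7 + G\right)$)
$x{\left(184,126 \right)} - \left(-24588 + o{\left(0^{2} \right)}\right) = -47 - \left(-23748 + 0 + \left(0^{2}\right)^{2}\right) = -47 + \left(24588 - \left(840 + 0^{2} - 0\right)\right) = -47 + \left(24588 - \left(840 + 0 + 0\right)\right) = -47 + \left(24588 - 840\right) = -47 + 23748 = 23701$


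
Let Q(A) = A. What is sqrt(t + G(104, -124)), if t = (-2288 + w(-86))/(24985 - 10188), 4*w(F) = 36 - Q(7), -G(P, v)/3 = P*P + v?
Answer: I*sqrt(28092450912567)/29594 ≈ 179.1*I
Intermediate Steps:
G(P, v) = -3*v - 3*P**2 (G(P, v) = -3*(P*P + v) = -3*(P**2 + v) = -3*(v + P**2) = -3*v - 3*P**2)
w(F) = 29/4 (w(F) = (36 - 1*7)/4 = (36 - 7)/4 = (1/4)*29 = 29/4)
t = -9123/59188 (t = (-2288 + 29/4)/(24985 - 10188) = -9123/4/14797 = -9123/4*1/14797 = -9123/59188 ≈ -0.15414)
sqrt(t + G(104, -124)) = sqrt(-9123/59188 + (-3*(-124) - 3*104**2)) = sqrt(-9123/59188 + (372 - 3*10816)) = sqrt(-9123/59188 + (372 - 32448)) = sqrt(-9123/59188 - 32076) = sqrt(-1898523411/59188) = I*sqrt(28092450912567)/29594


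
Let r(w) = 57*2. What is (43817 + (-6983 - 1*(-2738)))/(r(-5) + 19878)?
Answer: 9893/4998 ≈ 1.9794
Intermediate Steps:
r(w) = 114
(43817 + (-6983 - 1*(-2738)))/(r(-5) + 19878) = (43817 + (-6983 - 1*(-2738)))/(114 + 19878) = (43817 + (-6983 + 2738))/19992 = (43817 - 4245)*(1/19992) = 39572*(1/19992) = 9893/4998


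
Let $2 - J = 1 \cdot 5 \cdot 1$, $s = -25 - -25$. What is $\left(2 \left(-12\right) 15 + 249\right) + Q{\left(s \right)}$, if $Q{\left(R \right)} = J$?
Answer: $-114$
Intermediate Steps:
$s = 0$ ($s = -25 + 25 = 0$)
$J = -3$ ($J = 2 - 1 \cdot 5 \cdot 1 = 2 - 5 \cdot 1 = 2 - 5 = -3$)
$Q{\left(R \right)} = -3$
$\left(2 \left(-12\right) 15 + 249\right) + Q{\left(s \right)} = \left(2 \left(-12\right) 15 + 249\right) - 3 = \left(\left(-24\right) 15 + 249\right) - 3 = \left(-360 + 249\right) - 3 = -111 - 3 = -114$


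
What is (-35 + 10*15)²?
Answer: 13225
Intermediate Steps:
(-35 + 10*15)² = (-35 + 150)² = 115² = 13225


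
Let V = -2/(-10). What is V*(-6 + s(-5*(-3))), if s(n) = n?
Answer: 9/5 ≈ 1.8000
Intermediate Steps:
V = ⅕ (V = -2*(-⅒) = ⅕ ≈ 0.20000)
V*(-6 + s(-5*(-3))) = (-6 - 5*(-3))/5 = (-6 + 15)/5 = (⅕)*9 = 9/5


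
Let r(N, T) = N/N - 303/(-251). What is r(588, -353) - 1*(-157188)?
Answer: 39454742/251 ≈ 1.5719e+5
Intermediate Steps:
r(N, T) = 554/251 (r(N, T) = 1 - 303*(-1/251) = 1 + 303/251 = 554/251)
r(588, -353) - 1*(-157188) = 554/251 - 1*(-157188) = 554/251 + 157188 = 39454742/251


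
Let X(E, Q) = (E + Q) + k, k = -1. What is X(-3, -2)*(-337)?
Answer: 2022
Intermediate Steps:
X(E, Q) = -1 + E + Q (X(E, Q) = (E + Q) - 1 = -1 + E + Q)
X(-3, -2)*(-337) = (-1 - 3 - 2)*(-337) = -6*(-337) = 2022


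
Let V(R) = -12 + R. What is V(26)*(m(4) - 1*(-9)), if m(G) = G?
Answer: 182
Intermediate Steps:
V(26)*(m(4) - 1*(-9)) = (-12 + 26)*(4 - 1*(-9)) = 14*(4 + 9) = 14*13 = 182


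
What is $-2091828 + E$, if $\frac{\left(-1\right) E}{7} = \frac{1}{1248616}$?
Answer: $- \frac{2611889910055}{1248616} \approx -2.0918 \cdot 10^{6}$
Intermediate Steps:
$E = - \frac{7}{1248616} \approx -5.6062 \cdot 10^{-6}$
$-2091828 + E = -2091828 - \frac{7}{1248616} = - \frac{2611889910055}{1248616}$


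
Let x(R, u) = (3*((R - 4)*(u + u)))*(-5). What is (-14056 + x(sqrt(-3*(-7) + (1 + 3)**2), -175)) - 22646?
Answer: -57702 + 5250*sqrt(37) ≈ -25768.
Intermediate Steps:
x(R, u) = -30*u*(-4 + R) (x(R, u) = (3*((-4 + R)*(2*u)))*(-5) = (3*(2*u*(-4 + R)))*(-5) = (6*u*(-4 + R))*(-5) = -30*u*(-4 + R))
(-14056 + x(sqrt(-3*(-7) + (1 + 3)**2), -175)) - 22646 = (-14056 + 30*(-175)*(4 - sqrt(-3*(-7) + (1 + 3)**2))) - 22646 = (-14056 + 30*(-175)*(4 - sqrt(21 + 4**2))) - 22646 = (-14056 + 30*(-175)*(4 - sqrt(21 + 16))) - 22646 = (-14056 + 30*(-175)*(4 - sqrt(37))) - 22646 = (-14056 + (-21000 + 5250*sqrt(37))) - 22646 = (-35056 + 5250*sqrt(37)) - 22646 = -57702 + 5250*sqrt(37)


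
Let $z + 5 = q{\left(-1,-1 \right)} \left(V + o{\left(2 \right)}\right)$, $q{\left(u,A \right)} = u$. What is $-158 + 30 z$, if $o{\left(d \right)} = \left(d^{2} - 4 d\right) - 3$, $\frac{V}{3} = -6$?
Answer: $442$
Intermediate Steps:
$V = -18$ ($V = 3 \left(-6\right) = -18$)
$o{\left(d \right)} = -3 + d^{2} - 4 d$
$z = 20$ ($z = -5 - \left(-18 - \left(11 - 4\right)\right) = -5 - \left(-18 - 7\right) = -5 - -25 = -5 + 25 = 20$)
$-158 + 30 z = -158 + 30 \cdot 20 = -158 + 600 = 442$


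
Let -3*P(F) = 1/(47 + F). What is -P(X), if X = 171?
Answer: 1/654 ≈ 0.0015291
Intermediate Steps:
P(F) = -1/(3*(47 + F))
-P(X) = -(-1)/(141 + 3*171) = -(-1)/(141 + 513) = -(-1)/654 = -1*(-1/654) = 1/654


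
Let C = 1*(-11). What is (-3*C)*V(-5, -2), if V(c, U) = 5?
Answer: 165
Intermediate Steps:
C = -11
(-3*C)*V(-5, -2) = -3*(-11)*5 = 33*5 = 165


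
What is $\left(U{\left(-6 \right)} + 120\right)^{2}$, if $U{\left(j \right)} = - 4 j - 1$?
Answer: $20449$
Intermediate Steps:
$U{\left(j \right)} = -1 - 4 j$
$\left(U{\left(-6 \right)} + 120\right)^{2} = \left(\left(-1 - -24\right) + 120\right)^{2} = \left(\left(-1 + 24\right) + 120\right)^{2} = \left(23 + 120\right)^{2} = 143^{2} = 20449$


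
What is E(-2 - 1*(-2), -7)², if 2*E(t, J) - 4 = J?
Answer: 9/4 ≈ 2.2500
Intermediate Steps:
E(t, J) = 2 + J/2
E(-2 - 1*(-2), -7)² = (2 + (½)*(-7))² = (2 - 7/2)² = (-3/2)² = 9/4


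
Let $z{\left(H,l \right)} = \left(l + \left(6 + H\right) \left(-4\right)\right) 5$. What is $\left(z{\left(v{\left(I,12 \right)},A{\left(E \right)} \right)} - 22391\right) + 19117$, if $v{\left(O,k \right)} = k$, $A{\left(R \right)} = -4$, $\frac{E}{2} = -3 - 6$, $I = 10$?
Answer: $-3654$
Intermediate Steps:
$E = -18$ ($E = 2 \left(-3 - 6\right) = 2 \left(-9\right) = -18$)
$z{\left(H,l \right)} = -120 - 20 H + 5 l$ ($z{\left(H,l \right)} = \left(l - \left(24 + 4 H\right)\right) 5 = \left(-24 + l - 4 H\right) 5 = -120 - 20 H + 5 l$)
$\left(z{\left(v{\left(I,12 \right)},A{\left(E \right)} \right)} - 22391\right) + 19117 = \left(\left(-120 - 240 + 5 \left(-4\right)\right) - 22391\right) + 19117 = \left(\left(-120 - 240 - 20\right) - 22391\right) + 19117 = \left(-380 - 22391\right) + 19117 = -22771 + 19117 = -3654$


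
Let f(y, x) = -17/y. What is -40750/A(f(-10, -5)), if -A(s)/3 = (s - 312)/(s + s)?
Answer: -1385500/9309 ≈ -148.83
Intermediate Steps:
A(s) = -3*(-312 + s)/(2*s) (A(s) = -3*(s - 312)/(s + s) = -3*(-312 + s)/(2*s))
-40750/A(f(-10, -5)) = -40750/(-3/2 + 468/((-17/(-10)))) = -40750/(-3/2 + 468/((-17*(-1/10)))) = -40750/(-3/2 + 468/(17/10)) = -40750/(-3/2 + 468*(10/17)) = -40750/(-3/2 + 4680/17) = -40750/9309/34 = -40750*34/9309 = -1385500/9309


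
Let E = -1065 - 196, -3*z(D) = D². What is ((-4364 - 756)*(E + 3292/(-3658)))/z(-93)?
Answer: -11817036800/5273007 ≈ -2241.0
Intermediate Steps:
z(D) = -D²/3
E = -1261
((-4364 - 756)*(E + 3292/(-3658)))/z(-93) = ((-4364 - 756)*(-1261 + 3292/(-3658)))/((-⅓*(-93)²)) = (-5120*(-1261 + 3292*(-1/3658)))/((-⅓*8649)) = -5120*(-1261 - 1646/1829)/(-2883) = -5120*(-2308015/1829)*(-1/2883) = (11817036800/1829)*(-1/2883) = -11817036800/5273007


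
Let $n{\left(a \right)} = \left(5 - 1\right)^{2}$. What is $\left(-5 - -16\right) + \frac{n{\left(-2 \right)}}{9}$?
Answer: $\frac{115}{9} \approx 12.778$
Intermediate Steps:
$n{\left(a \right)} = 16$ ($n{\left(a \right)} = 4^{2} = 16$)
$\left(-5 - -16\right) + \frac{n{\left(-2 \right)}}{9} = \left(-5 - -16\right) + \frac{1}{9} \cdot 16 = \left(-5 + 16\right) + \frac{1}{9} \cdot 16 = 11 + \frac{16}{9} = \frac{115}{9}$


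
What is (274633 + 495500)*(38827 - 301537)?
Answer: -202321640430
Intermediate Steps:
(274633 + 495500)*(38827 - 301537) = 770133*(-262710) = -202321640430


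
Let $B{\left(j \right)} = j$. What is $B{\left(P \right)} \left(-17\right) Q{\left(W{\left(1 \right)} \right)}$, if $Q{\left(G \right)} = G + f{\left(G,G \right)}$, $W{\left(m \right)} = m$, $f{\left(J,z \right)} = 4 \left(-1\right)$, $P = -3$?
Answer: $-153$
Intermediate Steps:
$f{\left(J,z \right)} = -4$
$Q{\left(G \right)} = -4 + G$ ($Q{\left(G \right)} = G - 4 = -4 + G$)
$B{\left(P \right)} \left(-17\right) Q{\left(W{\left(1 \right)} \right)} = \left(-3\right) \left(-17\right) \left(-4 + 1\right) = 51 \left(-3\right) = -153$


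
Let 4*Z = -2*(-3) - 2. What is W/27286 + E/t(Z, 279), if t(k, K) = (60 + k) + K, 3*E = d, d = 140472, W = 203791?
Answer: 48104593/331330 ≈ 145.19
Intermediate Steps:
Z = 1 (Z = (-2*(-3) - 2)/4 = (6 - 2)/4 = (¼)*4 = 1)
E = 46824 (E = (⅓)*140472 = 46824)
t(k, K) = 60 + K + k
W/27286 + E/t(Z, 279) = 203791/27286 + 46824/(60 + 279 + 1) = 203791*(1/27286) + 46824/340 = 29113/3898 + 46824*(1/340) = 29113/3898 + 11706/85 = 48104593/331330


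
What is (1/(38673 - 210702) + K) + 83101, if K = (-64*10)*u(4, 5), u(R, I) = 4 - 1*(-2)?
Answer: 13635190568/172029 ≈ 79261.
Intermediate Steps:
u(R, I) = 6 (u(R, I) = 4 + 2 = 6)
K = -3840 (K = -64*10*6 = -640*6 = -3840)
(1/(38673 - 210702) + K) + 83101 = (1/(38673 - 210702) - 3840) + 83101 = (1/(-172029) - 3840) + 83101 = (-1/172029 - 3840) + 83101 = -660591361/172029 + 83101 = 13635190568/172029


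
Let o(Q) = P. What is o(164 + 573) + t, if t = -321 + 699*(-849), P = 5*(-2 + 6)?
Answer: -593752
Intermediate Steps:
P = 20 (P = 5*4 = 20)
o(Q) = 20
t = -593772 (t = -321 - 593451 = -593772)
o(164 + 573) + t = 20 - 593772 = -593752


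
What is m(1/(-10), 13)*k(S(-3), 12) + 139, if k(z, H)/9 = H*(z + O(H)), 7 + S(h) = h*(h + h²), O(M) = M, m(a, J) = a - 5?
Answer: 36497/5 ≈ 7299.4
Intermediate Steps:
m(a, J) = -5 + a
S(h) = -7 + h*(h + h²)
k(z, H) = 9*H*(H + z) (k(z, H) = 9*(H*(z + H)) = 9*(H*(H + z)) = 9*H*(H + z))
m(1/(-10), 13)*k(S(-3), 12) + 139 = (-5 + 1/(-10))*(9*12*(12 + (-7 + (-3)² + (-3)³))) + 139 = (-5 - ⅒)*(9*12*(12 + (-7 + 9 - 27))) + 139 = -459*12*(12 - 25)/10 + 139 = -459*12*(-13)/10 + 139 = -51/10*(-1404) + 139 = 35802/5 + 139 = 36497/5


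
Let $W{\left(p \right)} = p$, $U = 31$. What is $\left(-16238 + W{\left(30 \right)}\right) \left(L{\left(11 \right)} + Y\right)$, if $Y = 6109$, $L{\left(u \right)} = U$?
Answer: $-99517120$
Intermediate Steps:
$L{\left(u \right)} = 31$
$\left(-16238 + W{\left(30 \right)}\right) \left(L{\left(11 \right)} + Y\right) = \left(-16238 + 30\right) \left(31 + 6109\right) = \left(-16208\right) 6140 = -99517120$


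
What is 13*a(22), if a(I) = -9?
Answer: -117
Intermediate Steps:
13*a(22) = 13*(-9) = -117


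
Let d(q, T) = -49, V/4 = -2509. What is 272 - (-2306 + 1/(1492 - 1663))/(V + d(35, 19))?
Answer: 468679193/1724535 ≈ 271.77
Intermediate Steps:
V = -10036 (V = 4*(-2509) = -10036)
272 - (-2306 + 1/(1492 - 1663))/(V + d(35, 19)) = 272 - (-2306 + 1/(1492 - 1663))/(-10036 - 49) = 272 - (-2306 + 1/(-171))/(-10085) = 272 - (-2306 - 1/171)*(-1)/10085 = 272 - (-394327)*(-1)/(171*10085) = 272 - 1*394327/1724535 = 272 - 394327/1724535 = 468679193/1724535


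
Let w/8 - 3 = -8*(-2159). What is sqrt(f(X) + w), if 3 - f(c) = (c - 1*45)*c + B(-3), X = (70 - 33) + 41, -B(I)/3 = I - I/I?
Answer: sqrt(135617) ≈ 368.26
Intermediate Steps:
B(I) = 3 - 3*I (B(I) = -3*(I - I/I) = -3*(I - 1*1) = -3*(I - 1) = -3*(-1 + I) = 3 - 3*I)
X = 78 (X = 37 + 41 = 78)
f(c) = -9 - c*(-45 + c) (f(c) = 3 - ((c - 1*45)*c + (3 - 3*(-3))) = 3 - ((c - 45)*c + (3 + 9)) = 3 - ((-45 + c)*c + 12) = 3 - (c*(-45 + c) + 12) = 3 - (12 + c*(-45 + c)) = 3 + (-12 - c*(-45 + c)) = -9 - c*(-45 + c))
w = 138200 (w = 24 + 8*(-8*(-2159)) = 24 + 8*17272 = 24 + 138176 = 138200)
sqrt(f(X) + w) = sqrt((-9 - 1*78**2 + 45*78) + 138200) = sqrt((-9 - 1*6084 + 3510) + 138200) = sqrt((-9 - 6084 + 3510) + 138200) = sqrt(-2583 + 138200) = sqrt(135617)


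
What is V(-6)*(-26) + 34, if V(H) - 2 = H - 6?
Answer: 294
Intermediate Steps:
V(H) = -4 + H (V(H) = 2 + (H - 6) = 2 + (-6 + H) = -4 + H)
V(-6)*(-26) + 34 = (-4 - 6)*(-26) + 34 = -10*(-26) + 34 = 260 + 34 = 294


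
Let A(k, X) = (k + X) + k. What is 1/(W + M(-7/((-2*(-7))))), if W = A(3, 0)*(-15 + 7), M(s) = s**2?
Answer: -4/191 ≈ -0.020942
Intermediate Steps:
A(k, X) = X + 2*k (A(k, X) = (X + k) + k = X + 2*k)
W = -48 (W = (0 + 2*3)*(-15 + 7) = (0 + 6)*(-8) = 6*(-8) = -48)
1/(W + M(-7/((-2*(-7))))) = 1/(-48 + (-7/((-2*(-7))))**2) = 1/(-48 + (-7/14)**2) = 1/(-48 + (-7*1/14)**2) = 1/(-48 + (-1/2)**2) = 1/(-48 + 1/4) = 1/(-191/4) = -4/191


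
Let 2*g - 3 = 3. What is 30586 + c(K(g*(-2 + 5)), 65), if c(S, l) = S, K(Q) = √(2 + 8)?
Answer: 30586 + √10 ≈ 30589.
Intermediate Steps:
g = 3 (g = 3/2 + (½)*3 = 3/2 + 3/2 = 3)
K(Q) = √10
30586 + c(K(g*(-2 + 5)), 65) = 30586 + √10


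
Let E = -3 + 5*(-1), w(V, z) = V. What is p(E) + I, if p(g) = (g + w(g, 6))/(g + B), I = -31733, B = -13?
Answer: -666377/21 ≈ -31732.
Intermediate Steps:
E = -8 (E = -3 - 5 = -8)
p(g) = 2*g/(-13 + g) (p(g) = (g + g)/(g - 13) = (2*g)/(-13 + g) = 2*g/(-13 + g))
p(E) + I = 2*(-8)/(-13 - 8) - 31733 = 2*(-8)/(-21) - 31733 = 2*(-8)*(-1/21) - 31733 = 16/21 - 31733 = -666377/21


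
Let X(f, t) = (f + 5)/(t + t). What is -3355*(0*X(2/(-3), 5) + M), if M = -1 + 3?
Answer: -6710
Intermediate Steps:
M = 2
X(f, t) = (5 + f)/(2*t) (X(f, t) = (5 + f)/((2*t)) = (5 + f)*(1/(2*t)) = (5 + f)/(2*t))
-3355*(0*X(2/(-3), 5) + M) = -3355*(0*((½)*(5 + 2/(-3))/5) + 2) = -3355*(0*((½)*(⅕)*(5 + 2*(-⅓))) + 2) = -3355*(0*((½)*(⅕)*(5 - ⅔)) + 2) = -3355*(0*((½)*(⅕)*(13/3)) + 2) = -3355*(0*(13/30) + 2) = -3355*(0 + 2) = -3355*2 = -6710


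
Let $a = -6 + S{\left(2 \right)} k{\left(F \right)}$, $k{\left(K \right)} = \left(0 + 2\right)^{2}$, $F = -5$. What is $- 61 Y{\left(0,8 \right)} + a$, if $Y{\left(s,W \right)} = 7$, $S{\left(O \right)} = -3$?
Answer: $-445$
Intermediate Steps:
$k{\left(K \right)} = 4$ ($k{\left(K \right)} = 2^{2} = 4$)
$a = -18$ ($a = -6 - 12 = -18$)
$- 61 Y{\left(0,8 \right)} + a = \left(-61\right) 7 - 18 = -427 - 18 = -445$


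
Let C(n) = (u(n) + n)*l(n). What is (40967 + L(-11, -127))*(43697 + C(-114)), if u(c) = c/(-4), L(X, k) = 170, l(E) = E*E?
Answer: -43912143157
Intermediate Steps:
l(E) = E²
u(c) = -c/4 (u(c) = c*(-¼) = -c/4)
C(n) = 3*n³/4 (C(n) = (-n/4 + n)*n² = (3*n/4)*n² = 3*n³/4)
(40967 + L(-11, -127))*(43697 + C(-114)) = (40967 + 170)*(43697 + (¾)*(-114)³) = 41137*(43697 + (¾)*(-1481544)) = 41137*(43697 - 1111158) = 41137*(-1067461) = -43912143157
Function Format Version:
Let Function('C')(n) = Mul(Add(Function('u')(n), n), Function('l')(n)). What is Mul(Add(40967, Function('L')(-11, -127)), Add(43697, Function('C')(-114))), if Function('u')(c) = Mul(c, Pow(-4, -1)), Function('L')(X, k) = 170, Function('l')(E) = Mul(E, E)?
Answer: -43912143157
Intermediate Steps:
Function('l')(E) = Pow(E, 2)
Function('u')(c) = Mul(Rational(-1, 4), c) (Function('u')(c) = Mul(c, Rational(-1, 4)) = Mul(Rational(-1, 4), c))
Function('C')(n) = Mul(Rational(3, 4), Pow(n, 3)) (Function('C')(n) = Mul(Add(Mul(Rational(-1, 4), n), n), Pow(n, 2)) = Mul(Mul(Rational(3, 4), n), Pow(n, 2)) = Mul(Rational(3, 4), Pow(n, 3)))
Mul(Add(40967, Function('L')(-11, -127)), Add(43697, Function('C')(-114))) = Mul(Add(40967, 170), Add(43697, Mul(Rational(3, 4), Pow(-114, 3)))) = Mul(41137, Add(43697, Mul(Rational(3, 4), -1481544))) = Mul(41137, Add(43697, -1111158)) = Mul(41137, -1067461) = -43912143157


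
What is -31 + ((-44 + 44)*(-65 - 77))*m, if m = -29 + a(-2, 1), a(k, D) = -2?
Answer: -31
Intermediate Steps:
m = -31 (m = -29 - 2 = -31)
-31 + ((-44 + 44)*(-65 - 77))*m = -31 + ((-44 + 44)*(-65 - 77))*(-31) = -31 + (0*(-142))*(-31) = -31 + 0*(-31) = -31 + 0 = -31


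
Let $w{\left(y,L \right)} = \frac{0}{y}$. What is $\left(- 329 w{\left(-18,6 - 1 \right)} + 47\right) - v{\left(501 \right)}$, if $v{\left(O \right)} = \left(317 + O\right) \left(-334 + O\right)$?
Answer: $-136559$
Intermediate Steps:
$w{\left(y,L \right)} = 0$
$v{\left(O \right)} = \left(-334 + O\right) \left(317 + O\right)$
$\left(- 329 w{\left(-18,6 - 1 \right)} + 47\right) - v{\left(501 \right)} = \left(\left(-329\right) 0 + 47\right) - \left(-105878 + 501^{2} - 8517\right) = \left(0 + 47\right) - \left(-105878 + 251001 - 8517\right) = 47 - 136606 = -136559$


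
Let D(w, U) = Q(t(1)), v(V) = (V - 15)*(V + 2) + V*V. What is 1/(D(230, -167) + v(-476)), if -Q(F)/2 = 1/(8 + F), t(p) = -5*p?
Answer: 3/1377928 ≈ 2.1772e-6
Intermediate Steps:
v(V) = V**2 + (-15 + V)*(2 + V) (v(V) = (-15 + V)*(2 + V) + V**2 = V**2 + (-15 + V)*(2 + V))
Q(F) = -2/(8 + F)
D(w, U) = -2/3 (D(w, U) = -2/(8 - 5*1) = -2/(8 - 5) = -2/3)
1/(D(230, -167) + v(-476)) = 1/(-2/3 + (-30 - 13*(-476) + 2*(-476)**2)) = 1/(-2/3 + (-30 + 6188 + 2*226576)) = 1/(-2/3 + (-30 + 6188 + 453152)) = 1/(-2/3 + 459310) = 1/(1377928/3) = 3/1377928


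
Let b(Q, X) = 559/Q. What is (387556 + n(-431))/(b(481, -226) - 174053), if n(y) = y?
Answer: -14323625/6439918 ≈ -2.2242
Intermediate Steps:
(387556 + n(-431))/(b(481, -226) - 174053) = (387556 - 431)/(559/481 - 174053) = 387125/(559*(1/481) - 174053) = 387125/(43/37 - 174053) = 387125/(-6439918/37) = 387125*(-37/6439918) = -14323625/6439918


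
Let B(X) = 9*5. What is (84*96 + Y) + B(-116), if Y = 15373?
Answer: 23482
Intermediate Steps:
B(X) = 45
(84*96 + Y) + B(-116) = (84*96 + 15373) + 45 = (8064 + 15373) + 45 = 23437 + 45 = 23482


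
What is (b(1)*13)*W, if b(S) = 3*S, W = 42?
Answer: 1638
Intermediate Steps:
(b(1)*13)*W = ((3*1)*13)*42 = (3*13)*42 = 39*42 = 1638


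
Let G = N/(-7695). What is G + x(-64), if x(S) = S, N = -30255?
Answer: -30815/513 ≈ -60.068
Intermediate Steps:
G = 2017/513 (G = -30255/(-7695) = -30255*(-1/7695) = 2017/513 ≈ 3.9318)
G + x(-64) = 2017/513 - 64 = -30815/513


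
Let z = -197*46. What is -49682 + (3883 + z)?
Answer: -54861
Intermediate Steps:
z = -9062
-49682 + (3883 + z) = -49682 + (3883 - 9062) = -49682 - 5179 = -54861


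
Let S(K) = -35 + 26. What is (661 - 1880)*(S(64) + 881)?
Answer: -1062968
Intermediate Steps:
S(K) = -9
(661 - 1880)*(S(64) + 881) = (661 - 1880)*(-9 + 881) = -1219*872 = -1062968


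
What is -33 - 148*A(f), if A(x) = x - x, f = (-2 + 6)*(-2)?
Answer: -33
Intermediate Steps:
f = -8 (f = 4*(-2) = -8)
A(x) = 0
-33 - 148*A(f) = -33 - 148*0 = -33 + 0 = -33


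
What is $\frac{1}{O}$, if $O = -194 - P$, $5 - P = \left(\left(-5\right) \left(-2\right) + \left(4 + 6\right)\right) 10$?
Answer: $1$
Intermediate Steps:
$P = -195$ ($P = 5 - \left(\left(-5\right) \left(-2\right) + \left(4 + 6\right)\right) 10 = 5 - \left(10 + 10\right) 10 = 5 - 20 \cdot 10 = 5 - 200 = -195$)
$O = 1$ ($O = -194 - -195 = -194 + 195 = 1$)
$\frac{1}{O} = 1^{-1} = 1$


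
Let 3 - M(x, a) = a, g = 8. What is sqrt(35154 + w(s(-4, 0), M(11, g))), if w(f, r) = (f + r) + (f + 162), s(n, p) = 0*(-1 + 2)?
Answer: sqrt(35311) ≈ 187.91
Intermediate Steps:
M(x, a) = 3 - a
s(n, p) = 0 (s(n, p) = 0*1 = 0)
w(f, r) = 162 + r + 2*f (w(f, r) = (f + r) + (162 + f) = 162 + r + 2*f)
sqrt(35154 + w(s(-4, 0), M(11, g))) = sqrt(35154 + (162 + (3 - 1*8) + 2*0)) = sqrt(35154 + (162 + (3 - 8) + 0)) = sqrt(35154 + (162 - 5 + 0)) = sqrt(35154 + 157) = sqrt(35311)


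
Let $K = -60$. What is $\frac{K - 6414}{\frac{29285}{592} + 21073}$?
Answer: $- \frac{1277536}{4168167} \approx -0.3065$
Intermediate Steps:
$\frac{K - 6414}{\frac{29285}{592} + 21073} = \frac{-60 - 6414}{\frac{29285}{592} + 21073} = - \frac{6474}{29285 \cdot \frac{1}{592} + 21073} = - \frac{6474}{\frac{29285}{592} + 21073} = - \frac{6474}{\frac{12504501}{592}} = \left(-6474\right) \frac{592}{12504501} = - \frac{1277536}{4168167}$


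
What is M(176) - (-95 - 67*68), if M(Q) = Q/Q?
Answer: 4652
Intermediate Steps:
M(Q) = 1
M(176) - (-95 - 67*68) = 1 - (-95 - 67*68) = 1 - (-95 - 4556) = 1 - 1*(-4651) = 1 + 4651 = 4652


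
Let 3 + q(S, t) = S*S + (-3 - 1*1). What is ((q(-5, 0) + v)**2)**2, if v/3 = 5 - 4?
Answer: 194481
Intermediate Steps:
q(S, t) = -7 + S**2 (q(S, t) = -3 + (S*S + (-3 - 1*1)) = -3 + (S**2 + (-3 - 1)) = -3 + (S**2 - 4) = -3 + (-4 + S**2) = -7 + S**2)
v = 3 (v = 3*(5 - 4) = 3*1 = 3)
((q(-5, 0) + v)**2)**2 = (((-7 + (-5)**2) + 3)**2)**2 = (((-7 + 25) + 3)**2)**2 = ((18 + 3)**2)**2 = (21**2)**2 = 441**2 = 194481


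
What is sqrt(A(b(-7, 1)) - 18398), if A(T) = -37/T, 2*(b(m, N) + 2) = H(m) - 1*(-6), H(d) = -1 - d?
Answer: 27*I*sqrt(101)/2 ≈ 135.67*I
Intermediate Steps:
b(m, N) = 1/2 - m/2 (b(m, N) = -2 + ((-1 - m) - 1*(-6))/2 = -2 + ((-1 - m) + 6)/2 = -2 + (5 - m)/2 = -2 + (5/2 - m/2) = 1/2 - m/2)
sqrt(A(b(-7, 1)) - 18398) = sqrt(-37/(1/2 - 1/2*(-7)) - 18398) = sqrt(-37/(1/2 + 7/2) - 18398) = sqrt(-37/4 - 18398) = sqrt(-73629/4) = 27*I*sqrt(101)/2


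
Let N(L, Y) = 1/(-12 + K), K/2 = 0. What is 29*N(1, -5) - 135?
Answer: -1649/12 ≈ -137.42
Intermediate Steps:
K = 0 (K = 2*0 = 0)
N(L, Y) = -1/12 (N(L, Y) = 1/(-12 + 0) = 1/(-12) = -1/12)
29*N(1, -5) - 135 = 29*(-1/12) - 135 = -29/12 - 135 = -1649/12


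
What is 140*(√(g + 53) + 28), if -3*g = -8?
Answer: 3920 + 140*√501/3 ≈ 4964.5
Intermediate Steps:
g = 8/3 (g = -⅓*(-8) = 8/3 ≈ 2.6667)
140*(√(g + 53) + 28) = 140*(√(8/3 + 53) + 28) = 140*(√(167/3) + 28) = 140*(√501/3 + 28) = 140*(28 + √501/3) = 3920 + 140*√501/3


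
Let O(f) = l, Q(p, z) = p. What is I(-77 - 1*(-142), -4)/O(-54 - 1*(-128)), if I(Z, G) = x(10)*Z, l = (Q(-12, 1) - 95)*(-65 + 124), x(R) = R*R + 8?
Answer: -7020/6313 ≈ -1.1120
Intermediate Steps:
x(R) = 8 + R² (x(R) = R² + 8 = 8 + R²)
l = -6313 (l = (-12 - 95)*(-65 + 124) = -107*59 = -6313)
O(f) = -6313
I(Z, G) = 108*Z (I(Z, G) = (8 + 10²)*Z = (8 + 100)*Z = 108*Z)
I(-77 - 1*(-142), -4)/O(-54 - 1*(-128)) = (108*(-77 - 1*(-142)))/(-6313) = (108*(-77 + 142))*(-1/6313) = (108*65)*(-1/6313) = 7020*(-1/6313) = -7020/6313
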